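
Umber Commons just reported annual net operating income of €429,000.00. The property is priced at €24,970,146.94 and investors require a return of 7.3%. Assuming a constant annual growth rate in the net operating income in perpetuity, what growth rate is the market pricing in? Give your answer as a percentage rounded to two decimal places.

P = D₀(1+g)/(r−g) ⇒ P(r−g) = D₀(1+g) ⇒ g(P+D₀) = P·r − D₀
g = (P·r − D₀)/(P + D₀) = (€24,970,146.94×0.073 − €429,000.00) / (€24,970,146.94 + €429,000.00) = 0.054877

5.49%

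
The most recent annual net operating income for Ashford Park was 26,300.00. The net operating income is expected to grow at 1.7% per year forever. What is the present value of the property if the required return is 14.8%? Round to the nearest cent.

D₁ = D₀ × (1 + g) = 26,300.00 × 1.017 = 26,747.1000
Growing perpetuity: P = D₁ / (r − g) = 26,747.1000 / (0.148 − 0.017) = 204,176.34

204176.34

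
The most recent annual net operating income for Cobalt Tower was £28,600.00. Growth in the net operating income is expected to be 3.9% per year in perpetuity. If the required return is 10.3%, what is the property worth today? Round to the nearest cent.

D₁ = D₀ × (1 + g) = £28,600.00 × 1.039 = £29,715.4000
Growing perpetuity: P = D₁ / (r − g) = £29,715.4000 / (0.103 − 0.039) = £464,303.13

£464303.13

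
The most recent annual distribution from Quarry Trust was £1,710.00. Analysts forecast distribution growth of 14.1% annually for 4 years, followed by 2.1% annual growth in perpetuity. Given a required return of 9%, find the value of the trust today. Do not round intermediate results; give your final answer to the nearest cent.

£38059.92

D_1 = 1951.11000
D_2 = 2226.21651
D_3 = 2540.11304
D_4 = 2898.26898
Terminal value at year 4: TV = D_4×(1+g_2)/(r−g_2) = 2959.13262/0.069 = 42885.98007
P_0 = D_1/(1+r)^1 + D_2/(1+r)^2 + D_3/(1+r)^3 + D_4/(1+r)^4 + TV/(1+r)^4
    = 1790.00917 + 1873.76190 + 1961.43333 + 2053.20681 + 30381.50948 = 38059.92069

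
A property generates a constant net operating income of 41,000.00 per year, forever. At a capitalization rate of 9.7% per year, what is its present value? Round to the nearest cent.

Level perpetuity: PV = C / r = 41,000.00 / 0.097 = 422,680.41

422680.41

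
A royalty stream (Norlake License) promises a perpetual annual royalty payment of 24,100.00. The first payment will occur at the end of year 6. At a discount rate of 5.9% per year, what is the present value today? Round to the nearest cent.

Value at end of year 5: C / r = 24,100.00 / 0.059 = 408,474.5763
Discount to today: PV = 408,474.5763 / (1 + 0.059)^5 = 408,474.5763 / 1.331925 = 306,679.84

306679.84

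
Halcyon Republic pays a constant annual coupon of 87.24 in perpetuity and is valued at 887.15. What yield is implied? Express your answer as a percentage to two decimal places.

9.83%

P = C/r ⇒ r = C/P = 87.24/887.15 = 0.098337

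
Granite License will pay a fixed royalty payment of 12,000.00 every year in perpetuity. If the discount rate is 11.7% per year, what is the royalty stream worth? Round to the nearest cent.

Level perpetuity: PV = C / r = 12,000.00 / 0.117 = 102,564.10

102564.10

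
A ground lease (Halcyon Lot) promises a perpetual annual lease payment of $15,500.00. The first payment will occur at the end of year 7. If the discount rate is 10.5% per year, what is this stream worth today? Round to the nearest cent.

$81090.27

Value at end of year 6: C / r = $15,500.00 / 0.105 = $147,619.0476
Discount to today: PV = $147,619.0476 / (1 + 0.105)^6 = $147,619.0476 / 1.820429 = $81,090.27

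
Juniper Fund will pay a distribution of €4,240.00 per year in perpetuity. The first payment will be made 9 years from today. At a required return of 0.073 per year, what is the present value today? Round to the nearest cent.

€33055.61

Value at end of year 8: C / r = €4,240.00 / 0.073 = €58,082.1918
Discount to today: PV = €58,082.1918 / (1 + 0.073)^8 = €58,082.1918 / 1.757105 = €33,055.61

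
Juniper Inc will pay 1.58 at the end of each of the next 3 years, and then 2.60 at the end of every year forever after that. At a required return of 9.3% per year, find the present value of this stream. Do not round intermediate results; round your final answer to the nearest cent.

PV of 3-year annuity: 1.58 × [1 − (1+0.093)^−3] / 0.093 = 3.97816
Perpetuity value at year 3: 2.60 / 0.093 = 27.95699
PV of perpetuity: 27.95699 / (1+0.093)^3 = 21.41065
Total PV = 3.97816 + 21.41065 = 25.38881

25.39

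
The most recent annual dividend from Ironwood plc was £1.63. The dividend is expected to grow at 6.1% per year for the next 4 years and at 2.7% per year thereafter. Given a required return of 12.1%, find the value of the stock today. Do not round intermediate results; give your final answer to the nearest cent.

£19.98

D_1 = 1.72943
D_2 = 1.83493
D_3 = 1.94686
D_4 = 2.06561
Terminal value at year 4: TV = D_4×(1+g_2)/(r−g_2) = 2.12139/0.094 = 22.56793
P_0 = D_1/(1+r)^1 + D_2/(1+r)^2 + D_3/(1+r)^3 + D_4/(1+r)^4 + TV/(1+r)^4
    = 1.54276 + 1.46018 + 1.38203 + 1.30806 + 14.29122 = 19.98424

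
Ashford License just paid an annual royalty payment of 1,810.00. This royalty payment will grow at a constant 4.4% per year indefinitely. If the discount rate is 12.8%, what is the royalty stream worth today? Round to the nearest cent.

22495.71

D₁ = D₀ × (1 + g) = 1,810.00 × 1.044 = 1,889.6400
Growing perpetuity: P = D₁ / (r − g) = 1,889.6400 / (0.128 − 0.044) = 22,495.71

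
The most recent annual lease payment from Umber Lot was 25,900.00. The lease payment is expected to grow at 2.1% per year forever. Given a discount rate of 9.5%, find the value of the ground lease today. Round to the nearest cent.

357350.00

D₁ = D₀ × (1 + g) = 25,900.00 × 1.021 = 26,443.9000
Growing perpetuity: P = D₁ / (r − g) = 26,443.9000 / (0.095 − 0.021) = 357,350.00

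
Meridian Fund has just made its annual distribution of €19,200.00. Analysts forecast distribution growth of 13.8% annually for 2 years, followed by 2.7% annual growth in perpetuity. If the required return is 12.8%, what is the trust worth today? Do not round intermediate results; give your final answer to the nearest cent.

D_1 = 21849.60000
D_2 = 24864.84480
Terminal value at year 2: TV = D_2×(1+g_2)/(r−g_2) = 25536.19561/0.101 = 252833.61990
P_0 = D_1/(1+r)^1 + D_2/(1+r)^2 + TV/(1+r)^2
    = 19370.21277 + 19541.93451 + 198708.58161 = 237620.72888

€237620.73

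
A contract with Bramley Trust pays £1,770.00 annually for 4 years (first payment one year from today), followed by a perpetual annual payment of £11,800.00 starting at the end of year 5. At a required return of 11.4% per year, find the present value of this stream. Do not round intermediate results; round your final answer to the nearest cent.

£72655.14

PV of 4-year annuity: £1,770.00 × [1 − (1+0.114)^−4] / 0.114 = 5444.75782
Perpetuity value at year 4: £11,800.00 / 0.114 = 103508.77193
PV of perpetuity: 103508.77193 / (1+0.114)^4 = 67210.38646
Total PV = 5444.75782 + 67210.38646 = 72655.14428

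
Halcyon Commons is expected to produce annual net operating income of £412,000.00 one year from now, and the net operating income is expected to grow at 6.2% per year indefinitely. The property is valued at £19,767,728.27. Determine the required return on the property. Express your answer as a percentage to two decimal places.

P = D₁/(r − g) ⇒ r = D₁/P + g = £412,000.0000/£19,767,728.27 + 0.062 = 0.020842 + 0.062 = 0.082842

8.28%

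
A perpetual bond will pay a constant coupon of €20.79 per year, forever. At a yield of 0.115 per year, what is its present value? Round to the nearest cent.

Level perpetuity: PV = C / r = €20.79 / 0.115 = €180.78

€180.78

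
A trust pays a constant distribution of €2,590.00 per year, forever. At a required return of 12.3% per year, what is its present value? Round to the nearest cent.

€21056.91

Level perpetuity: PV = C / r = €2,590.00 / 0.123 = €21,056.91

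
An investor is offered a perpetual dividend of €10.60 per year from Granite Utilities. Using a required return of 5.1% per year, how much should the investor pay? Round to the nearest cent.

€207.84

Level perpetuity: PV = C / r = €10.60 / 0.051 = €207.84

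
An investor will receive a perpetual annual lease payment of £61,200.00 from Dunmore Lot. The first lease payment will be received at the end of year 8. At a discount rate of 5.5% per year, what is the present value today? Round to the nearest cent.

£764929.69

Value at end of year 7: C / r = £61,200.00 / 0.055 = £1,112,727.2727
Discount to today: PV = £1,112,727.2727 / (1 + 0.055)^7 = £1,112,727.2727 / 1.454679 = £764,929.69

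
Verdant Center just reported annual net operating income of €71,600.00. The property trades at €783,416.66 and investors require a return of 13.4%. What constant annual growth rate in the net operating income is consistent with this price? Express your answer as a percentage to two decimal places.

3.90%

P = D₀(1+g)/(r−g) ⇒ P(r−g) = D₀(1+g) ⇒ g(P+D₀) = P·r − D₀
g = (P·r − D₀)/(P + D₀) = (€783,416.66×0.134 − €71,600.00) / (€783,416.66 + €71,600.00) = 0.039038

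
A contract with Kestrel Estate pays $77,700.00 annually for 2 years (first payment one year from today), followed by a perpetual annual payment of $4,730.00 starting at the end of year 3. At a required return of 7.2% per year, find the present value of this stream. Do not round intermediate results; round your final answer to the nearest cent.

PV of 2-year annuity: $77,700.00 × [1 − (1+0.072)^−2] / 0.072 = 140094.53665
Perpetuity value at year 2: $4,730.00 / 0.072 = 65694.44444
PV of perpetuity: 65694.44444 / (1+0.072)^2 = 57166.16699
Total PV = 140094.53665 + 57166.16699 = 197260.70363

$197260.70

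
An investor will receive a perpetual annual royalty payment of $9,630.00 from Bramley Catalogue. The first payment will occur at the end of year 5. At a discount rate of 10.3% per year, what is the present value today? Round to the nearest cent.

Value at end of year 4: C / r = $9,630.00 / 0.103 = $93,495.1456
Discount to today: PV = $93,495.1456 / (1 + 0.103)^4 = $93,495.1456 / 1.480137 = $63,166.53

$63166.53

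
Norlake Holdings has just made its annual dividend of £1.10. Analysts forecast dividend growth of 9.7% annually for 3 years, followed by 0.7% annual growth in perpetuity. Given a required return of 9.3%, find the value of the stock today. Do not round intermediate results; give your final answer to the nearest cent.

D_1 = 1.20670
D_2 = 1.32375
D_3 = 1.45215
Terminal value at year 3: TV = D_3×(1+g_2)/(r−g_2) = 1.46232/0.086 = 17.00371
P_0 = D_1/(1+r)^1 + D_2/(1+r)^2 + D_3/(1+r)^3 + TV/(1+r)^3
    = 1.10403 + 1.10807 + 1.11212 + 13.02216 = 16.34637

£16.35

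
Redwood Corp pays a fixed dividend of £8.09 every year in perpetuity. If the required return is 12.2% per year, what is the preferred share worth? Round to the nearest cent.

£66.31

Level perpetuity: PV = C / r = £8.09 / 0.122 = £66.31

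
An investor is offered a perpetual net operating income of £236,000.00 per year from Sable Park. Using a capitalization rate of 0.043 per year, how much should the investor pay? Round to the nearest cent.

Level perpetuity: PV = C / r = £236,000.00 / 0.043 = £5,488,372.09

£5488372.09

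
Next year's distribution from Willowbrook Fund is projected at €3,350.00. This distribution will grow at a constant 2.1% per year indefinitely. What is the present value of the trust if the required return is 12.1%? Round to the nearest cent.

€33500.00

Growing perpetuity: P = D₁ / (r − g) = €3,350.0000 / (0.121 − 0.021) = €33,500.00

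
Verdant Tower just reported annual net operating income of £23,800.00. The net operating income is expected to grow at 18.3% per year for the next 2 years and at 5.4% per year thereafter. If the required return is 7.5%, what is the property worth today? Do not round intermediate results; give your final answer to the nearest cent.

D_1 = 28155.40000
D_2 = 33307.83820
Terminal value at year 2: TV = D_2×(1+g_2)/(r−g_2) = 35106.46146/0.021 = 1671736.26013
P_0 = D_1/(1+r)^1 + D_2/(1+r)^2 + TV/(1+r)^2
    = 26191.06977 + 28822.35864 + 1446607.90493 = 1501621.33333

£1501621.33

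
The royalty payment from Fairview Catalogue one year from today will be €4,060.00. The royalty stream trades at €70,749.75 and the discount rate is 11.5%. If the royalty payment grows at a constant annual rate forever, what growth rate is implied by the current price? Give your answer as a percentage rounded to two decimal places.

5.76%

P = D₁/(r−g) ⇒ g = r − D₁/P = 0.115 − €4,060.00/€70,749.75 = 0.057615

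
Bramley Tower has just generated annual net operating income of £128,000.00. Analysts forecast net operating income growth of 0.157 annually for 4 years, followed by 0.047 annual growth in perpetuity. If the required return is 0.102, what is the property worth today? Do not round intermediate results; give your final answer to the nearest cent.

D_1 = 148096.00000
D_2 = 171347.07200
D_3 = 198248.56230
D_4 = 229373.58659
Terminal value at year 4: TV = D_4×(1+g_2)/(r−g_2) = 240154.14516/0.055 = 4366439.00282
P_0 = D_1/(1+r)^1 + D_2/(1+r)^2 + D_3/(1+r)^3 + D_4/(1+r)^4 + TV/(1+r)^4
    = 134388.38475 + 141095.60904 + 148137.58590 + 155531.02258 + 2960745.10257 = 3539897.70484

£3539897.70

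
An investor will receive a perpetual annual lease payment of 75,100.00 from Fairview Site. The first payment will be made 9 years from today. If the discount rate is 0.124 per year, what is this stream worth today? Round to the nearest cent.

237732.06

Value at end of year 8: C / r = 75,100.00 / 0.124 = 605,645.1613
Discount to today: PV = 605,645.1613 / (1 + 0.124)^8 = 605,645.1613 / 2.547596 = 237,732.06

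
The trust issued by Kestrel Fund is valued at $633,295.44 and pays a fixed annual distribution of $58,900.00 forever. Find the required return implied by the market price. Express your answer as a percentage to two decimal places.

P = C/r ⇒ r = C/P = $58,900.00/$633,295.44 = 0.093006

9.30%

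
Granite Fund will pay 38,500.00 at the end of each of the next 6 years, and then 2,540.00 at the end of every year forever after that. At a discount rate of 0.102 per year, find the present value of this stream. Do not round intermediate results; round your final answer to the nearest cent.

180603.46

PV of 6-year annuity: 38,500.00 × [1 − (1+0.102)^−6] / 0.102 = 166699.32690
Perpetuity value at year 6: 2,540.00 / 0.102 = 24901.96078
PV of perpetuity: 24901.96078 / (1+0.102)^6 = 13904.13506
Total PV = 166699.32690 + 13904.13506 = 180603.46196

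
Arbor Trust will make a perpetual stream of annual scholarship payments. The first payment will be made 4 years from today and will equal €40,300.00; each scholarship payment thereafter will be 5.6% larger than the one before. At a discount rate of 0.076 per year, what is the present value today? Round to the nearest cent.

Value at end of year 3: C₁ / (r − g) = €40,300.00 / (0.076 − 0.056) = €2,015,000.0000
Discount to today: PV = €2,015,000.0000 / (1 + 0.076)^3 = €2,015,000.0000 / 1.245767 = €1,617,477.46

€1617477.46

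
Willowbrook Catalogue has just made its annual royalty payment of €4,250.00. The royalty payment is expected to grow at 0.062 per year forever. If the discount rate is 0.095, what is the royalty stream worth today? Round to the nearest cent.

D₁ = D₀ × (1 + g) = €4,250.00 × 1.062 = €4,513.5000
Growing perpetuity: P = D₁ / (r − g) = €4,513.5000 / (0.095 − 0.062) = €136,772.73

€136772.73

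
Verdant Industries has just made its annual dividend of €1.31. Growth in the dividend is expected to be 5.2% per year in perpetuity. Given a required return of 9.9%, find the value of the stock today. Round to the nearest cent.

D₁ = D₀ × (1 + g) = €1.31 × 1.052 = €1.3781
Growing perpetuity: P = D₁ / (r − g) = €1.3781 / (0.099 − 0.052) = €29.32

€29.32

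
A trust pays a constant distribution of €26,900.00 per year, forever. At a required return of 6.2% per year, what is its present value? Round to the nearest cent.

€433870.97

Level perpetuity: PV = C / r = €26,900.00 / 0.062 = €433,870.97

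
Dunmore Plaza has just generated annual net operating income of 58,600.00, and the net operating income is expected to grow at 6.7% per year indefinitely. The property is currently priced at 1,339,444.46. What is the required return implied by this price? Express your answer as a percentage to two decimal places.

D₁ = 58,600.00 × 1.067 = 62,526.2000
P = D₁/(r − g) ⇒ r = D₁/P + g = 62,526.2000/1,339,444.46 + 0.067 = 0.046681 + 0.067 = 0.113681

11.37%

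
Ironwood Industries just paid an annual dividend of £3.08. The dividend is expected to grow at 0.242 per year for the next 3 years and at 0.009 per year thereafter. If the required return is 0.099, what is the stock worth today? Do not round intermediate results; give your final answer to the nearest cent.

D_1 = 3.82536
D_2 = 4.75110
D_3 = 5.90086
Terminal value at year 3: TV = D_3×(1+g_2)/(r−g_2) = 5.95397/0.09 = 66.15523
P_0 = D_1/(1+r)^1 + D_2/(1+r)^2 + D_3/(1+r)^3 + TV/(1+r)^3
    = 3.48076 + 3.93368 + 4.44552 + 49.83920 = 61.69916

£61.70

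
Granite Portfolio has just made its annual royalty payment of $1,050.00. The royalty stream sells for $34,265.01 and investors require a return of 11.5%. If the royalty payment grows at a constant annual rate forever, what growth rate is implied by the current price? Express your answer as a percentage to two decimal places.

P = D₀(1+g)/(r−g) ⇒ P(r−g) = D₀(1+g) ⇒ g(P+D₀) = P·r − D₀
g = (P·r − D₀)/(P + D₀) = ($34,265.01×0.115 − $1,050.00) / ($34,265.01 + $1,050.00) = 0.081848

8.18%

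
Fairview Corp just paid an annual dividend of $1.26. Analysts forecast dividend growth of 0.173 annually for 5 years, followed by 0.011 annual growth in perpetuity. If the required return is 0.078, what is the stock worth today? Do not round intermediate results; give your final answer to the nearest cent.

$37.18

D_1 = 1.47798
D_2 = 1.73367
D_3 = 2.03360
D_4 = 2.38541
D_5 = 2.79808
Terminal value at year 5: TV = D_5×(1+g_2)/(r−g_2) = 2.82886/0.067 = 42.22182
P_0 = D_1/(1+r)^1 + D_2/(1+r)^2 + D_3/(1+r)^3 + D_4/(1+r)^4 + D_5/(1+r)^5 + TV/(1+r)^5
    = 1.37104 + 1.49186 + 1.62334 + 1.76639 + 1.92206 + 29.00302 = 37.17771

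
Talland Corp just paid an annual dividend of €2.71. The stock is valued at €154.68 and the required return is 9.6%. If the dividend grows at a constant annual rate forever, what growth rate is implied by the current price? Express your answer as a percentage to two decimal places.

7.71%

P = D₀(1+g)/(r−g) ⇒ P(r−g) = D₀(1+g) ⇒ g(P+D₀) = P·r − D₀
g = (P·r − D₀)/(P + D₀) = (€154.68×0.096 − €2.71) / (€154.68 + €2.71) = 0.077129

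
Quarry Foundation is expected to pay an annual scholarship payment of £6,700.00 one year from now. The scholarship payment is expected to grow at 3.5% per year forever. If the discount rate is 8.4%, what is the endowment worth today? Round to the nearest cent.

Growing perpetuity: P = D₁ / (r − g) = £6,700.0000 / (0.084 − 0.035) = £136,734.69

£136734.69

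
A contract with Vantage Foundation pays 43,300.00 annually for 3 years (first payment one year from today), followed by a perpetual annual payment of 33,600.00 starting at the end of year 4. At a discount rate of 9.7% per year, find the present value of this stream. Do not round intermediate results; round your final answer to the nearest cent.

PV of 3-year annuity: 43,300.00 × [1 − (1+0.097)^−3] / 0.097 = 108251.96199
Perpetuity value at year 3: 33,600.00 / 0.097 = 346391.75258
PV of perpetuity: 346391.75258 / (1+0.097)^3 = 262390.23011
Total PV = 108251.96199 + 262390.23011 = 370642.19210

370642.19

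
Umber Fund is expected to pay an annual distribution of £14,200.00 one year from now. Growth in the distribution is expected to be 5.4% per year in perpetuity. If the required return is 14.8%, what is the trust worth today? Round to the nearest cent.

£151063.83

Growing perpetuity: P = D₁ / (r − g) = £14,200.0000 / (0.148 − 0.054) = £151,063.83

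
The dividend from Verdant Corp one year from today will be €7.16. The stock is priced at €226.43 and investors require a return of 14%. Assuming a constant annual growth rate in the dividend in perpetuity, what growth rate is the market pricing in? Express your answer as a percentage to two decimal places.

P = D₁/(r−g) ⇒ g = r − D₁/P = 0.14 − €7.16/€226.43 = 0.108379

10.84%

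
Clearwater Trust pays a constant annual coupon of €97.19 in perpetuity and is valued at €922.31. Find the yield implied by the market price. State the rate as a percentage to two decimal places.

P = C/r ⇒ r = C/P = €97.19/€922.31 = 0.105377

10.54%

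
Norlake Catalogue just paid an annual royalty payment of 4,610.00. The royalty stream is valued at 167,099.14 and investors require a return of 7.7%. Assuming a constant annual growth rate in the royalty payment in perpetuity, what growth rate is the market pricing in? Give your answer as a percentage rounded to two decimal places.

P = D₀(1+g)/(r−g) ⇒ P(r−g) = D₀(1+g) ⇒ g(P+D₀) = P·r − D₀
g = (P·r − D₀)/(P + D₀) = (167,099.14×0.077 − 4,610.00) / (167,099.14 + 4,610.00) = 0.048085

4.81%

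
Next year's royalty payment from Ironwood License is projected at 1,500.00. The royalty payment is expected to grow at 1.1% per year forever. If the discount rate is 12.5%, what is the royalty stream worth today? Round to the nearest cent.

13157.89

Growing perpetuity: P = D₁ / (r − g) = 1,500.0000 / (0.125 − 0.011) = 13,157.89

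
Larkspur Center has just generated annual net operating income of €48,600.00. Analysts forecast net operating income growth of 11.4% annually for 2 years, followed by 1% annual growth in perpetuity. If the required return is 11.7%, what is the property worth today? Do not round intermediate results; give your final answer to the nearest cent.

D_1 = 54140.40000
D_2 = 60312.40560
Terminal value at year 2: TV = D_2×(1+g_2)/(r−g_2) = 60915.52966/0.107 = 569304.01548
P_0 = D_1/(1+r)^1 + D_2/(1+r)^2 + TV/(1+r)^2
    = 48469.47180 + 48339.29417 + 456286.79541 = 553095.56138

€553095.56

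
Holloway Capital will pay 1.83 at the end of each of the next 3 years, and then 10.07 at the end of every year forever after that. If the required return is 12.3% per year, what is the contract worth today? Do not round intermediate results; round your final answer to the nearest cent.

62.18

PV of 3-year annuity: 1.83 × [1 − (1+0.123)^−3] / 0.123 = 4.37279
Perpetuity value at year 3: 10.07 / 0.123 = 81.86992
PV of perpetuity: 81.86992 / (1+0.123)^3 = 57.80762
Total PV = 4.37279 + 57.80762 = 62.18041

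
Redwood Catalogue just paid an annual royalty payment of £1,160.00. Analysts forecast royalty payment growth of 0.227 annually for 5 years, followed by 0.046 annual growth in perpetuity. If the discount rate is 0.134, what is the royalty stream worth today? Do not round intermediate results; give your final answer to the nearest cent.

£27841.58

D_1 = 1423.32000
D_2 = 1746.41364
D_3 = 2142.84954
D_4 = 2629.27638
D_5 = 3226.12212
Terminal value at year 5: TV = D_5×(1+g_2)/(r−g_2) = 3374.52374/0.088 = 38346.86065
P_0 = D_1/(1+r)^1 + D_2/(1+r)^2 + D_3/(1+r)^3 + D_4/(1+r)^4 + D_5/(1+r)^5 + TV/(1+r)^5
    = 1255.13228 + 1358.06640 + 1469.44222 + 1589.95203 + 1720.34492 + 20448.64533 = 27841.58318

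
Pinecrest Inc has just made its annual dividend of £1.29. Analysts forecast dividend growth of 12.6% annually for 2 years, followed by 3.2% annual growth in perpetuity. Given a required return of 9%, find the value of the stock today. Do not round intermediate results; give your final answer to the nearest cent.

D_1 = 1.45254
D_2 = 1.63556
Terminal value at year 2: TV = D_2×(1+g_2)/(r−g_2) = 1.68790/0.058 = 29.10169
P_0 = D_1/(1+r)^1 + D_2/(1+r)^2 + TV/(1+r)^2
    = 1.33261 + 1.37662 + 24.49431 = 27.20353

£27.20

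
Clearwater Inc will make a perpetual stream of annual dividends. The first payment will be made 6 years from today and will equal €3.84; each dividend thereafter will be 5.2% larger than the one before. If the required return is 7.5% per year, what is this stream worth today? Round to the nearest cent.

Value at end of year 5: C₁ / (r − g) = €3.84 / (0.075 − 0.052) = €166.9565
Discount to today: PV = €166.9565 / (1 + 0.075)^5 = €166.9565 / 1.435629 = €116.30

€116.30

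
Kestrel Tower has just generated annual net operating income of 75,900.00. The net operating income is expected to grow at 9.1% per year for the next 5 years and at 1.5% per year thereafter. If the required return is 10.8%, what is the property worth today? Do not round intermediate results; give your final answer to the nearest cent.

1129128.30

D_1 = 82806.90000
D_2 = 90342.32790
D_3 = 98563.47974
D_4 = 107532.75640
D_5 = 117318.23723
Terminal value at year 5: TV = D_5×(1+g_2)/(r−g_2) = 119078.01079/0.093 = 1280408.71812
P_0 = D_1/(1+r)^1 + D_2/(1+r)^2 + D_3/(1+r)^3 + D_4/(1+r)^4 + D_5/(1+r)^5 + TV/(1+r)^5
    = 74735.46931 + 73588.80598 + 72459.73585 + 71347.98900 + 70253.29964 + 766743.00141 = 1129128.30119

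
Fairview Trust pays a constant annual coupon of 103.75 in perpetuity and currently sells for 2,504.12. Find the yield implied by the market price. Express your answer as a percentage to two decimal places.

P = C/r ⇒ r = C/P = 103.75/2,504.12 = 0.041432

4.14%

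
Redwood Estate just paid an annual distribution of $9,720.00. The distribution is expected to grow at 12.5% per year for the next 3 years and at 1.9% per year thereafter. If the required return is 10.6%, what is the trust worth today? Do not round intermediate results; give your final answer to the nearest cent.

D_1 = 10935.00000
D_2 = 12301.87500
D_3 = 13839.60938
Terminal value at year 3: TV = D_3×(1+g_2)/(r−g_2) = 14102.56195/0.087 = 162098.41325
P_0 = D_1/(1+r)^1 + D_2/(1+r)^2 + D_3/(1+r)^3 + TV/(1+r)^3
    = 9886.98011 + 10056.82877 + 10229.59527 + 119815.60437 = 149989.00852

$149989.01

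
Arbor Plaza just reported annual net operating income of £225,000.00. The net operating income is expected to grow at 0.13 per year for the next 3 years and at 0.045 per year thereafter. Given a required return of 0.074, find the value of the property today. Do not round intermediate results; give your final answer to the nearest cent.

£10191159.17

D_1 = 254250.00000
D_2 = 287302.50000
D_3 = 324651.82500
Terminal value at year 3: TV = D_3×(1+g_2)/(r−g_2) = 339261.15713/0.029 = 11698660.59052
P_0 = D_1/(1+r)^1 + D_2/(1+r)^2 + D_3/(1+r)^3 + TV/(1+r)^3
    = 236731.84358 + 249075.40339 + 262062.57526 + 9443289.34991 = 10191159.17214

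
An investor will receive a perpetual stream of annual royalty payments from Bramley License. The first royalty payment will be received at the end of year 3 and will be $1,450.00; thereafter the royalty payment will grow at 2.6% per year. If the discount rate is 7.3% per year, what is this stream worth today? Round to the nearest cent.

$26796.05

Value at end of year 2: C₁ / (r − g) = $1,450.00 / (0.073 − 0.026) = $30,851.0638
Discount to today: PV = $30,851.0638 / (1 + 0.073)^2 = $30,851.0638 / 1.151329 = $26,796.05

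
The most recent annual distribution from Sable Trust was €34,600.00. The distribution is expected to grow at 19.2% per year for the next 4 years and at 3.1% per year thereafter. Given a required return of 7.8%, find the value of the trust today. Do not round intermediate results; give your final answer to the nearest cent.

€1313731.33

D_1 = 41243.20000
D_2 = 49161.89440
D_3 = 58600.97812
D_4 = 69852.36592
Terminal value at year 4: TV = D_4×(1+g_2)/(r−g_2) = 72017.78927/0.047 = 1532293.38869
P_0 = D_1/(1+r)^1 + D_2/(1+r)^2 + D_3/(1+r)^3 + D_4/(1+r)^4 + TV/(1+r)^4
    = 38258.99814 + 42304.94043 + 46778.74675 + 51725.66431 + 1134662.97670 = 1313731.32635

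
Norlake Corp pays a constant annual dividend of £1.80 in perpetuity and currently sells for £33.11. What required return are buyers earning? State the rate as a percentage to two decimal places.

P = C/r ⇒ r = C/P = £1.80/£33.11 = 0.054364

5.44%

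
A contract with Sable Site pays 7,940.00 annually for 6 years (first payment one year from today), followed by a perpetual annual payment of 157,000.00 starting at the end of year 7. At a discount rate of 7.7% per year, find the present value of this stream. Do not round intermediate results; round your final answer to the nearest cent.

PV of 6-year annuity: 7,940.00 × [1 − (1+0.077)^−6] / 0.077 = 37042.12873
Perpetuity value at year 6: 157,000.00 / 0.077 = 2038961.03896
PV of perpetuity: 2038961.03896 / (1+0.077)^6 = 1306515.92433
Total PV = 37042.12873 + 1306515.92433 = 1343558.05306

1343558.05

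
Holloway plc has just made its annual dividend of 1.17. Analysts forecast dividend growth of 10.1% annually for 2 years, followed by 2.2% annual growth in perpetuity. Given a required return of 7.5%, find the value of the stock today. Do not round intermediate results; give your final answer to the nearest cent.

26.09

D_1 = 1.28817
D_2 = 1.41828
Terminal value at year 2: TV = D_2×(1+g_2)/(r−g_2) = 1.44948/0.053 = 27.34863
P_0 = D_1/(1+r)^1 + D_2/(1+r)^2 + TV/(1+r)^2
    = 1.19830 + 1.22728 + 23.66566 = 26.09124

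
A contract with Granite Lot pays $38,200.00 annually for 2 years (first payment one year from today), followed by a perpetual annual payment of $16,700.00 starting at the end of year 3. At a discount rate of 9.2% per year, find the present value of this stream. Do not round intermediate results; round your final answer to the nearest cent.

$219240.28

PV of 2-year annuity: $38,200.00 × [1 − (1+0.092)^−2] / 0.092 = 67016.19504
Perpetuity value at year 2: $16,700.00 / 0.092 = 181521.73913
PV of perpetuity: 181521.73913 / (1+0.092)^2 = 152224.08318
Total PV = 67016.19504 + 152224.08318 = 219240.27822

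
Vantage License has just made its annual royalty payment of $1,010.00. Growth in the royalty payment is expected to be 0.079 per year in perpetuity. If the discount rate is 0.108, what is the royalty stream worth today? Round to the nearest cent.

D₁ = D₀ × (1 + g) = $1,010.00 × 1.079 = $1,089.7900
Growing perpetuity: P = D₁ / (r − g) = $1,089.7900 / (0.108 − 0.079) = $37,578.97

$37578.97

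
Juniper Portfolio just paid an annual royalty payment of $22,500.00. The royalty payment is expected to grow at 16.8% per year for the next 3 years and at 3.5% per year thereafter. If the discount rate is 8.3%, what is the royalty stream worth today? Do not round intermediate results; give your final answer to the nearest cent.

D_1 = 26280.00000
D_2 = 30695.04000
D_3 = 35851.80672
Terminal value at year 3: TV = D_3×(1+g_2)/(r−g_2) = 37106.61996/0.048 = 773054.58240
P_0 = D_1/(1+r)^1 + D_2/(1+r)^2 + D_3/(1+r)^3 + TV/(1+r)^3
    = 24265.92798 + 26170.45603 + 28224.46227 + 608589.96774 = 687250.81402

$687250.81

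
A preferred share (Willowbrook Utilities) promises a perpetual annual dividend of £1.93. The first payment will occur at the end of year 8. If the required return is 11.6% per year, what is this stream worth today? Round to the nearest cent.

Value at end of year 7: C / r = £1.93 / 0.116 = £16.6379
Discount to today: PV = £16.6379 / (1 + 0.116)^7 = £16.6379 / 2.156003 = £7.72

£7.72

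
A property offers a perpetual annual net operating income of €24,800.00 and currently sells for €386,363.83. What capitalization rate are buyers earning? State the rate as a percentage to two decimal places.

P = C/r ⇒ r = C/P = €24,800.00/€386,363.83 = 0.064188

6.42%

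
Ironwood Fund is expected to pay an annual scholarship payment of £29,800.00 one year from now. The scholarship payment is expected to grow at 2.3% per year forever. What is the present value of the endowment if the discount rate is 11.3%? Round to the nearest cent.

Growing perpetuity: P = D₁ / (r − g) = £29,800.0000 / (0.113 − 0.023) = £331,111.11

£331111.11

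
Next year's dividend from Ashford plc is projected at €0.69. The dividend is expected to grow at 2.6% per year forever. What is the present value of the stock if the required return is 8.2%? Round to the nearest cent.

€12.32

Growing perpetuity: P = D₁ / (r − g) = €0.6900 / (0.082 − 0.026) = €12.32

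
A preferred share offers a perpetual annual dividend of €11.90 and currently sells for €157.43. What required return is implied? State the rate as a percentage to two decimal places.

7.56%

P = C/r ⇒ r = C/P = €11.90/€157.43 = 0.075589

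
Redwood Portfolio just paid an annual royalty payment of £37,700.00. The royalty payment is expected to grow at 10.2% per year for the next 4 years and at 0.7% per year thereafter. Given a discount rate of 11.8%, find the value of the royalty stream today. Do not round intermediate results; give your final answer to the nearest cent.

D_1 = 41545.40000
D_2 = 45783.03080
D_3 = 50452.89994
D_4 = 55599.09574
Terminal value at year 4: TV = D_4×(1+g_2)/(r−g_2) = 55988.28941/0.111 = 504399.00366
P_0 = D_1/(1+r)^1 + D_2/(1+r)^2 + D_3/(1+r)^3 + D_4/(1+r)^4 + TV/(1+r)^4
    = 37160.46512 + 36628.65166 + 36104.44913 + 35587.74861 + 322854.62027 = 468335.93479

£468335.93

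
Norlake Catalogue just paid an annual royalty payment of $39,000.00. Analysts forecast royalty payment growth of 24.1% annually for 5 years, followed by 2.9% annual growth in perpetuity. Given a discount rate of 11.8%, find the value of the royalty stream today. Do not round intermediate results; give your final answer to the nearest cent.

D_1 = 48399.00000
D_2 = 60063.15900
D_3 = 74538.38032
D_4 = 92502.12998
D_5 = 114795.14330
Terminal value at year 5: TV = D_5×(1+g_2)/(r−g_2) = 118124.20246/0.089 = 1327238.22984
P_0 = D_1/(1+r)^1 + D_2/(1+r)^2 + D_3/(1+r)^3 + D_4/(1+r)^4 + D_5/(1+r)^5 + TV/(1+r)^5
    = 43290.69767 + 48053.44885 + 53340.18786 + 59208.56273 + 65722.56381 + 759870.99061 = 1029486.45153

$1029486.45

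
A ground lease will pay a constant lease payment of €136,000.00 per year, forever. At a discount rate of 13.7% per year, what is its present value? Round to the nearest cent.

Level perpetuity: PV = C / r = €136,000.00 / 0.137 = €992,700.73

€992700.73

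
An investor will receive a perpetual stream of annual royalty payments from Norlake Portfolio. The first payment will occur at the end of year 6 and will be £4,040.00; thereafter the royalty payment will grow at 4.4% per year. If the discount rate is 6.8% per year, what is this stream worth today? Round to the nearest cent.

Value at end of year 5: C₁ / (r − g) = £4,040.00 / (0.068 − 0.044) = £168,333.3333
Discount to today: PV = £168,333.3333 / (1 + 0.068)^5 = £168,333.3333 / 1.389493 = £121,147.33

£121147.33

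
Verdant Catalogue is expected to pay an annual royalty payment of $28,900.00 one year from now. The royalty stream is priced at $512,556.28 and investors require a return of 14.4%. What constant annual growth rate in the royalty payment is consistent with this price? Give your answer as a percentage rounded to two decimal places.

8.76%

P = D₁/(r−g) ⇒ g = r − D₁/P = 0.144 − $28,900.00/$512,556.28 = 0.087616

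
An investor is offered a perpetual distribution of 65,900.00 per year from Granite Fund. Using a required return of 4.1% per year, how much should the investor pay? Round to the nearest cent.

Level perpetuity: PV = C / r = 65,900.00 / 0.041 = 1,607,317.07

1607317.07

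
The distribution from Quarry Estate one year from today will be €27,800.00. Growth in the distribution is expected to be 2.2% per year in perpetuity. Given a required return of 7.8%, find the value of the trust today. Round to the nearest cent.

€496428.57

Growing perpetuity: P = D₁ / (r − g) = €27,800.0000 / (0.078 − 0.022) = €496,428.57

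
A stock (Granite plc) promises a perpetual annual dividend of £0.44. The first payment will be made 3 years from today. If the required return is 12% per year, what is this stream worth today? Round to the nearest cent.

£2.92

Value at end of year 2: C / r = £0.44 / 0.12 = £3.6667
Discount to today: PV = £3.6667 / (1 + 0.12)^2 = £3.6667 / 1.254400 = £2.92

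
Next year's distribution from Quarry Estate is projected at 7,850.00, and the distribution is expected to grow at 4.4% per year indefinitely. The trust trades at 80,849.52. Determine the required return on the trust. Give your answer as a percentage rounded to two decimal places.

14.11%

P = D₁/(r − g) ⇒ r = D₁/P + g = 7,850.0000/80,849.52 + 0.044 = 0.097094 + 0.044 = 0.141094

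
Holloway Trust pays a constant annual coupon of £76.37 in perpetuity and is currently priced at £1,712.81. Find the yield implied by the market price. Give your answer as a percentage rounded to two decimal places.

4.46%

P = C/r ⇒ r = C/P = £76.37/£1,712.81 = 0.044588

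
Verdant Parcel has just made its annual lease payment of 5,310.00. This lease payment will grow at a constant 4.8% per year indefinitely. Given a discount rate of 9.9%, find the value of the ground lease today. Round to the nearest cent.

D₁ = D₀ × (1 + g) = 5,310.00 × 1.048 = 5,564.8800
Growing perpetuity: P = D₁ / (r − g) = 5,564.8800 / (0.099 − 0.048) = 109,115.29

109115.29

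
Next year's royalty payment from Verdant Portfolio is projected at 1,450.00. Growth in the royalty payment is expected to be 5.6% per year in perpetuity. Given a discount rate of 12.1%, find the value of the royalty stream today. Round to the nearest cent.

22307.69

Growing perpetuity: P = D₁ / (r − g) = 1,450.0000 / (0.121 − 0.056) = 22,307.69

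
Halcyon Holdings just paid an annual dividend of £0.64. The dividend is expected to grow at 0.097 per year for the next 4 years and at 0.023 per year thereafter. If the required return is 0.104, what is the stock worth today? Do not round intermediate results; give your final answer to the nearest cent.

£10.40

D_1 = 0.70208
D_2 = 0.77018
D_3 = 0.84489
D_4 = 0.92684
Terminal value at year 4: TV = D_4×(1+g_2)/(r−g_2) = 0.94816/0.081 = 11.70569
P_0 = D_1/(1+r)^1 + D_2/(1+r)^2 + D_3/(1+r)^3 + D_4/(1+r)^4 + TV/(1+r)^4
    = 0.63594 + 0.63191 + 0.62790 + 0.62392 + 7.87990 = 10.39958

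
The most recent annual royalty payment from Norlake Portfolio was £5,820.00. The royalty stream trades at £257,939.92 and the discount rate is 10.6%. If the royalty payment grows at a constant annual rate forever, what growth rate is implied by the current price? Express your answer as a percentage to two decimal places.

8.16%

P = D₀(1+g)/(r−g) ⇒ P(r−g) = D₀(1+g) ⇒ g(P+D₀) = P·r − D₀
g = (P·r − D₀)/(P + D₀) = (£257,939.92×0.106 − £5,820.00) / (£257,939.92 + £5,820.00) = 0.081596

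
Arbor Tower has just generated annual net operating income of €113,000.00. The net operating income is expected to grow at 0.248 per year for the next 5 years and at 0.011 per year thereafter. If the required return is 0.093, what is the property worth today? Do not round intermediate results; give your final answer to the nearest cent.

D_1 = 141024.00000
D_2 = 175997.95200
D_3 = 219645.44410
D_4 = 274117.51423
D_5 = 342098.65776
Terminal value at year 5: TV = D_5×(1+g_2)/(r−g_2) = 345861.74300/0.082 = 4217826.13411
P_0 = D_1/(1+r)^1 + D_2/(1+r)^2 + D_3/(1+r)^3 + D_4/(1+r)^4 + D_5/(1+r)^5 + TV/(1+r)^5
    = 129024.70265 + 147321.89287 + 168213.83560 + 192068.49664 + 219306.02361 + 2703882.80326 = 3559817.75462

€3559817.75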